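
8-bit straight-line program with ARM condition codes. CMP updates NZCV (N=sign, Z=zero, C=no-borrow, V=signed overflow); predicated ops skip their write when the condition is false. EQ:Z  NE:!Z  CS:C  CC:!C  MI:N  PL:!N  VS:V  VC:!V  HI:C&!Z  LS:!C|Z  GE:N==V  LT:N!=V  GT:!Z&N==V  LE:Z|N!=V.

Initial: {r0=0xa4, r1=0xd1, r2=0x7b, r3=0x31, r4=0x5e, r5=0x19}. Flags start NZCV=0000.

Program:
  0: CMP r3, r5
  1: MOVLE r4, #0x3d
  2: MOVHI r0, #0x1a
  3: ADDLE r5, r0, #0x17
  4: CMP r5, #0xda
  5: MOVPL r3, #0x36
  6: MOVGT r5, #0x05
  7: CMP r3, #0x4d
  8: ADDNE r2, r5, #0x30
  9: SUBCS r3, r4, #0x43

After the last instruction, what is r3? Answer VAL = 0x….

VAL = 0x36

0: ✓ CMP  NZCV=0010
1: · MOVLE
2: ✓ MOVHI  r0←0x1a
3: · ADDLE
4: ✓ CMP  NZCV=0000
5: ✓ MOVPL  r3←0x36
6: ✓ MOVGT  r5←0x05
7: ✓ CMP  NZCV=1000
8: ✓ ADDNE  r2←0x35
9: · SUBCS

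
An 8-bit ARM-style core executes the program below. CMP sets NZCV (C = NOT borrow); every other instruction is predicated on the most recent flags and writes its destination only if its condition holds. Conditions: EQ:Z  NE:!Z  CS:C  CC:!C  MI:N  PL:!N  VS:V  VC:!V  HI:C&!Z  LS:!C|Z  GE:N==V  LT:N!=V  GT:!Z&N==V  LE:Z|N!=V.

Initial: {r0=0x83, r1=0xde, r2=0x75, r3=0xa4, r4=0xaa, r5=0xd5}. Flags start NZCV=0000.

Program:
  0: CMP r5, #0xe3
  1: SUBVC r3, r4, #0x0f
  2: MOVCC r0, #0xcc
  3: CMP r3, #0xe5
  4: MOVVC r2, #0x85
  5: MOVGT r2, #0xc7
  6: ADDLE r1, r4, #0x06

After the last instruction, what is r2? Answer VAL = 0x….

VAL = 0x85

0: ✓ CMP  NZCV=1000
1: ✓ SUBVC  r3←0x9b
2: ✓ MOVCC  r0←0xcc
3: ✓ CMP  NZCV=1000
4: ✓ MOVVC  r2←0x85
5: · MOVGT
6: ✓ ADDLE  r1←0xb0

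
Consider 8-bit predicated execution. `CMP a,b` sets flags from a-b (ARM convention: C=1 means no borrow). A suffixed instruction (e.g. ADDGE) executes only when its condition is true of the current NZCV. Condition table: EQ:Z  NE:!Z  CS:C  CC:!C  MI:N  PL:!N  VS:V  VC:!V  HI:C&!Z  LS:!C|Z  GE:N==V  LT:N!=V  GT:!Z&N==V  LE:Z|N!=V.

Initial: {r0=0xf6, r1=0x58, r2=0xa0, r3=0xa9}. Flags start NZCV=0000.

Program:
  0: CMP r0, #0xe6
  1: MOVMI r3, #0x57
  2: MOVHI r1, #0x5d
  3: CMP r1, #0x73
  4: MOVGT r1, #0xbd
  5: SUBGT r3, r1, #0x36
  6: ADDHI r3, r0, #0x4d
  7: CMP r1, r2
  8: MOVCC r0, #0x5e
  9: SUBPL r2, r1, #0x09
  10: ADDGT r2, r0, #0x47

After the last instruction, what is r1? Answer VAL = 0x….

0: ✓ CMP  NZCV=0010
1: · MOVMI
2: ✓ MOVHI  r1←0x5d
3: ✓ CMP  NZCV=1000
4: · MOVGT
5: · SUBGT
6: · ADDHI
7: ✓ CMP  NZCV=1001
8: ✓ MOVCC  r0←0x5e
9: · SUBPL
10: ✓ ADDGT  r2←0xa5

VAL = 0x5d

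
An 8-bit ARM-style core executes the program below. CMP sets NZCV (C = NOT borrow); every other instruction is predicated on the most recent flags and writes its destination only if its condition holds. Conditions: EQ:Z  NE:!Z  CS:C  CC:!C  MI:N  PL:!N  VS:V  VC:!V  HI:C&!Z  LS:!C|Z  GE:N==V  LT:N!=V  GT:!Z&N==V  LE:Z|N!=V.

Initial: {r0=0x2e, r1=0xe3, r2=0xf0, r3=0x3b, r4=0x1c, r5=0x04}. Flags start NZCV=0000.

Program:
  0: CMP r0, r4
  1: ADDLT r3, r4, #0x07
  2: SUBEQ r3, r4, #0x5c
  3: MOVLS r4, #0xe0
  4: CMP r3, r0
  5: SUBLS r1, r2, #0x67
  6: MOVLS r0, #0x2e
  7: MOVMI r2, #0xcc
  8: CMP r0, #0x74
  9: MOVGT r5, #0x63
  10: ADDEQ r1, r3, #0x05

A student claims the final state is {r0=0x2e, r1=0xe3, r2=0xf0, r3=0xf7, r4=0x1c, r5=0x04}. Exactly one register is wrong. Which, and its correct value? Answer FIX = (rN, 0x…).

FIX = (r3, 0x3b)

0: ✓ CMP  NZCV=0010
1: · ADDLT
2: · SUBEQ
3: · MOVLS
4: ✓ CMP  NZCV=0010
5: · SUBLS
6: · MOVLS
7: · MOVMI
8: ✓ CMP  NZCV=1000
9: · MOVGT
10: · ADDEQ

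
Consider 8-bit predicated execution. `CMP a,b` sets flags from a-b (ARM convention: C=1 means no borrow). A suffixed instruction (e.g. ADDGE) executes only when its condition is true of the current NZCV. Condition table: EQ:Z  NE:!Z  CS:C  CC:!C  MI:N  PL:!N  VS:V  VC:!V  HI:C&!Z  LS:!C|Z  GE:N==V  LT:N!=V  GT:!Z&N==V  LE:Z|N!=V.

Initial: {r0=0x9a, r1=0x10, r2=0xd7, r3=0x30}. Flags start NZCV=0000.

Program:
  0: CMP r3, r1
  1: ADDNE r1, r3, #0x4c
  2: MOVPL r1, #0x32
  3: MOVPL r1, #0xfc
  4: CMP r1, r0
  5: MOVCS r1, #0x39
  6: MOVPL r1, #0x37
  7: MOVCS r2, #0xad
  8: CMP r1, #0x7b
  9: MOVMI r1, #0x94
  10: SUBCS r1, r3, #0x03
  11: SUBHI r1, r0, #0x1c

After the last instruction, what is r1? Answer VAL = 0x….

[0] flags=0010 → (cmp)
[1] flags=0010 NE?T → r1=0x7c
[2] flags=0010 PL?T → r1=0x32
[3] flags=0010 PL?T → r1=0xfc
[4] flags=0010 → (cmp)
[5] flags=0010 CS?T → r1=0x39
[6] flags=0010 PL?T → r1=0x37
[7] flags=0010 CS?T → r2=0xad
[8] flags=1000 → (cmp)
[9] flags=1000 MI?T → r1=0x94
[10] flags=1000 CS?F → skip
[11] flags=1000 HI?F → skip

VAL = 0x94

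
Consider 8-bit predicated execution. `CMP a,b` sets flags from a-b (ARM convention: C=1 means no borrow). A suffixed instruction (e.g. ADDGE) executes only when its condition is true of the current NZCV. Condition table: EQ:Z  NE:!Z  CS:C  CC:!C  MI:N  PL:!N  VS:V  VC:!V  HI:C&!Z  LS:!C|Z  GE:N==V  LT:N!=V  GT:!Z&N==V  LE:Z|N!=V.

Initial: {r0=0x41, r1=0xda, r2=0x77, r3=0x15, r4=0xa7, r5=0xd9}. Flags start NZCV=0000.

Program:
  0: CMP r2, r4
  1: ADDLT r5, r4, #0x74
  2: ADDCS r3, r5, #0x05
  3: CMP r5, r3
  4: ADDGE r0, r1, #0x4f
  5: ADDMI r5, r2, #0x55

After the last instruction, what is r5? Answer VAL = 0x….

VAL = 0xcc

0: ✓ CMP  NZCV=1001
1: · ADDLT
2: · ADDCS
3: ✓ CMP  NZCV=1010
4: · ADDGE
5: ✓ ADDMI  r5←0xcc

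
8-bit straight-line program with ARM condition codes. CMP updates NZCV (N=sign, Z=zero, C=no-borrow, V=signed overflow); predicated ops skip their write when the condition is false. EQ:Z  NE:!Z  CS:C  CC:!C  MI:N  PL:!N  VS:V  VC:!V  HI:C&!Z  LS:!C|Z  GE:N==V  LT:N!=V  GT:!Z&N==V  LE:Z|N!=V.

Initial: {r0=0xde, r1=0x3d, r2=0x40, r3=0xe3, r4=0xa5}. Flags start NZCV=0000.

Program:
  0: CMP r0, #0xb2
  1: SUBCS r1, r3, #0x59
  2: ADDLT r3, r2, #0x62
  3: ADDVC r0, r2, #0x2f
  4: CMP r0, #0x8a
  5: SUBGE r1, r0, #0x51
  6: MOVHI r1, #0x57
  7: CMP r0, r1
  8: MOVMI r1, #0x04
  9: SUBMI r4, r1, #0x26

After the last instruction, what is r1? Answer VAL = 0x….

[0] flags=0010 → (cmp)
[1] flags=0010 CS?T → r1=0x8a
[2] flags=0010 LT?F → skip
[3] flags=0010 VC?T → r0=0x6f
[4] flags=1001 → (cmp)
[5] flags=1001 GE?T → r1=0x1e
[6] flags=1001 HI?F → skip
[7] flags=0010 → (cmp)
[8] flags=0010 MI?F → skip
[9] flags=0010 MI?F → skip

VAL = 0x1e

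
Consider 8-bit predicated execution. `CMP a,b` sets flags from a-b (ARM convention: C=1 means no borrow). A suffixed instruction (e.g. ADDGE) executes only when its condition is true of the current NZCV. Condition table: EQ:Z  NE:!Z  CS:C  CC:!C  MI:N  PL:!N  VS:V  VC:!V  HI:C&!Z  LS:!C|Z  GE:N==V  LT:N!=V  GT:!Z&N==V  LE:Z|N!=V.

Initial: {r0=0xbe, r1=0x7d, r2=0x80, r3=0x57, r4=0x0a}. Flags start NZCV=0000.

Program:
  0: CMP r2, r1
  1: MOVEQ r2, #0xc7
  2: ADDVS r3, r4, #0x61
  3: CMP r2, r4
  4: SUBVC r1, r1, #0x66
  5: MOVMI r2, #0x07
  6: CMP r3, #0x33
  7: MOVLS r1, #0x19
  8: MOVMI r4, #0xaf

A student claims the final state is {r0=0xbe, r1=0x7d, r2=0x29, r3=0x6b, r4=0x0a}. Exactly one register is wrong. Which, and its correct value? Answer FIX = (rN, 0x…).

[0] flags=0011 → (cmp)
[1] flags=0011 EQ?F → skip
[2] flags=0011 VS?T → r3=0x6b
[3] flags=0011 → (cmp)
[4] flags=0011 VC?F → skip
[5] flags=0011 MI?F → skip
[6] flags=0010 → (cmp)
[7] flags=0010 LS?F → skip
[8] flags=0010 MI?F → skip

FIX = (r2, 0x80)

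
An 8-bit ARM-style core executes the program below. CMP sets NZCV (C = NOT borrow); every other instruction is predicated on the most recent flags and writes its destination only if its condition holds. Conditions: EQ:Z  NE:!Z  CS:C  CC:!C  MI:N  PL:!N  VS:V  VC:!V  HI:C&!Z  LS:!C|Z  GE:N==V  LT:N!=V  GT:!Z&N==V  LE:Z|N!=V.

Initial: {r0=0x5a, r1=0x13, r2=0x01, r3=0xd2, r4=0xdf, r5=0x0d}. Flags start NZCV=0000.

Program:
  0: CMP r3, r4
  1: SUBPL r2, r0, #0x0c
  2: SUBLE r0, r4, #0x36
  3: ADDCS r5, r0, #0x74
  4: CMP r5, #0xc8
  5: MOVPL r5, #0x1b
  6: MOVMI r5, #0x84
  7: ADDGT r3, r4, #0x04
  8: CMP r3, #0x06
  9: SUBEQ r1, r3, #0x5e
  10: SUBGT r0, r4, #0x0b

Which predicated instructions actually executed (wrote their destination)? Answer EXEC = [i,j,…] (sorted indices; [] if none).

0: ✓ CMP  NZCV=1000
1: · SUBPL
2: ✓ SUBLE  r0←0xa9
3: · ADDCS
4: ✓ CMP  NZCV=0000
5: ✓ MOVPL  r5←0x1b
6: · MOVMI
7: ✓ ADDGT  r3←0xe3
8: ✓ CMP  NZCV=1010
9: · SUBEQ
10: · SUBGT

EXEC = [2,5,7]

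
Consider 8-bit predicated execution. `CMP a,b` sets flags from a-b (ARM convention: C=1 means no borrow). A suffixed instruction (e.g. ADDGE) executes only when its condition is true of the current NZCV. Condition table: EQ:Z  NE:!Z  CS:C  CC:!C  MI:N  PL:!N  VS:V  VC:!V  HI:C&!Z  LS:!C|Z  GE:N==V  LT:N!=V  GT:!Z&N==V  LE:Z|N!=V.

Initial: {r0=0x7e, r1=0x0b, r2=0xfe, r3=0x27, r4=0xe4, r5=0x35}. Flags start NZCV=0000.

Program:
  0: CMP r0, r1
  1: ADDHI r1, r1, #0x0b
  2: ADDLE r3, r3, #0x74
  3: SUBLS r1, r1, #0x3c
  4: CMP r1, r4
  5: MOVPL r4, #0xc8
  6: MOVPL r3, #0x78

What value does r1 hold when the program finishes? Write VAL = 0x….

[0] flags=0010 → (cmp)
[1] flags=0010 HI?T → r1=0x16
[2] flags=0010 LE?F → skip
[3] flags=0010 LS?F → skip
[4] flags=0000 → (cmp)
[5] flags=0000 PL?T → r4=0xc8
[6] flags=0000 PL?T → r3=0x78

VAL = 0x16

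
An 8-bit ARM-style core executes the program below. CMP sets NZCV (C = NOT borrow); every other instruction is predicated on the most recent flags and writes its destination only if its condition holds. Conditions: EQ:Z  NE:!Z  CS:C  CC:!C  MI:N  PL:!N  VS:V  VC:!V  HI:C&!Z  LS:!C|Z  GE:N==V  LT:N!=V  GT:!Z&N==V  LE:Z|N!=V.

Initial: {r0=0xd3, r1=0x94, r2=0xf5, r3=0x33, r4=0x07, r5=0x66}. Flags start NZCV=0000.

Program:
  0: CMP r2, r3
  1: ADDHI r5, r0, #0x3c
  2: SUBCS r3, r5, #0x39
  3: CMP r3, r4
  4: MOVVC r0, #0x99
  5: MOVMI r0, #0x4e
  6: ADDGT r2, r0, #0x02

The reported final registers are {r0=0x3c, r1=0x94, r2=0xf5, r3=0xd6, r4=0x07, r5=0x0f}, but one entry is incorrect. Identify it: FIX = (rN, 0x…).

FIX = (r0, 0x4e)

[0] flags=1010 → (cmp)
[1] flags=1010 HI?T → r5=0x0f
[2] flags=1010 CS?T → r3=0xd6
[3] flags=1010 → (cmp)
[4] flags=1010 VC?T → r0=0x99
[5] flags=1010 MI?T → r0=0x4e
[6] flags=1010 GT?F → skip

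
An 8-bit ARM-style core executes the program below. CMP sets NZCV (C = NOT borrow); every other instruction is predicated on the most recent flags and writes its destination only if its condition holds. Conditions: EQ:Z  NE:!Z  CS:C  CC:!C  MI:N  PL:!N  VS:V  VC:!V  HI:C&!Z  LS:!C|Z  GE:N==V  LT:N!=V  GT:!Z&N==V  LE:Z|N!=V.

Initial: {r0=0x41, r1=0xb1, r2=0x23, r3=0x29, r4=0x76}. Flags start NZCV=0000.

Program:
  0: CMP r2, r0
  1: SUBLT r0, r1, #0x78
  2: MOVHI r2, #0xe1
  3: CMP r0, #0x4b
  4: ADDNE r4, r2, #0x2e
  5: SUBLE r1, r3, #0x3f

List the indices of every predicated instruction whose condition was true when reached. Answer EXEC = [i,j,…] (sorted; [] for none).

EXEC = [1,4,5]

[0] flags=1000 → (cmp)
[1] flags=1000 LT?T → r0=0x39
[2] flags=1000 HI?F → skip
[3] flags=1000 → (cmp)
[4] flags=1000 NE?T → r4=0x51
[5] flags=1000 LE?T → r1=0xea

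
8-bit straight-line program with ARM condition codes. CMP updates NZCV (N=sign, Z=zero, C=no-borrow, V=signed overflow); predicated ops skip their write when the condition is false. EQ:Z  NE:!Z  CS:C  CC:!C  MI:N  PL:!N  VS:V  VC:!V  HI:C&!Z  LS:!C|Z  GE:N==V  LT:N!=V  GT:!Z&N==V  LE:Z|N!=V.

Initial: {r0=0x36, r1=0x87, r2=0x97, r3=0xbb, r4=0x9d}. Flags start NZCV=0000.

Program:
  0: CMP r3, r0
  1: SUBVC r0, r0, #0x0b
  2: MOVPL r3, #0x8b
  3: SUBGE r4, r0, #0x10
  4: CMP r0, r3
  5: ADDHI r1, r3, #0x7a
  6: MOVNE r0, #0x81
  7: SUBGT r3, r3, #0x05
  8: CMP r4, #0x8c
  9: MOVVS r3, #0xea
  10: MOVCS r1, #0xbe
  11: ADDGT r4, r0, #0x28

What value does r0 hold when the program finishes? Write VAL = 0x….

VAL = 0x81

[0] flags=1010 → (cmp)
[1] flags=1010 VC?T → r0=0x2b
[2] flags=1010 PL?F → skip
[3] flags=1010 GE?F → skip
[4] flags=0000 → (cmp)
[5] flags=0000 HI?F → skip
[6] flags=0000 NE?T → r0=0x81
[7] flags=0000 GT?T → r3=0xb6
[8] flags=0010 → (cmp)
[9] flags=0010 VS?F → skip
[10] flags=0010 CS?T → r1=0xbe
[11] flags=0010 GT?T → r4=0xa9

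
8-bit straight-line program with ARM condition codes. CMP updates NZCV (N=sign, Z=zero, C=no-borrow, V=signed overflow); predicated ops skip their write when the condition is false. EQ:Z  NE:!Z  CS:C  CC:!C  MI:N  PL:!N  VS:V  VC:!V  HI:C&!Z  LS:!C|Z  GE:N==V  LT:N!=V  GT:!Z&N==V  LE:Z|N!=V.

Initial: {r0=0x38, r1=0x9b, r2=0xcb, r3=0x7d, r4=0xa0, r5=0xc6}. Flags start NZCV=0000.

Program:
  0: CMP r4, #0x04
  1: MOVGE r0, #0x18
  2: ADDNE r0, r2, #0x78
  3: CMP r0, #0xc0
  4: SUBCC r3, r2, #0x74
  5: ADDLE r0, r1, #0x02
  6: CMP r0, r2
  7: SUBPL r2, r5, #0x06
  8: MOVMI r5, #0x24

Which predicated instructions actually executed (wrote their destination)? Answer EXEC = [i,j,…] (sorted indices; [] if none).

[0] flags=1010 → (cmp)
[1] flags=1010 GE?F → skip
[2] flags=1010 NE?T → r0=0x43
[3] flags=1001 → (cmp)
[4] flags=1001 CC?T → r3=0x57
[5] flags=1001 LE?F → skip
[6] flags=0000 → (cmp)
[7] flags=0000 PL?T → r2=0xc0
[8] flags=0000 MI?F → skip

EXEC = [2,4,7]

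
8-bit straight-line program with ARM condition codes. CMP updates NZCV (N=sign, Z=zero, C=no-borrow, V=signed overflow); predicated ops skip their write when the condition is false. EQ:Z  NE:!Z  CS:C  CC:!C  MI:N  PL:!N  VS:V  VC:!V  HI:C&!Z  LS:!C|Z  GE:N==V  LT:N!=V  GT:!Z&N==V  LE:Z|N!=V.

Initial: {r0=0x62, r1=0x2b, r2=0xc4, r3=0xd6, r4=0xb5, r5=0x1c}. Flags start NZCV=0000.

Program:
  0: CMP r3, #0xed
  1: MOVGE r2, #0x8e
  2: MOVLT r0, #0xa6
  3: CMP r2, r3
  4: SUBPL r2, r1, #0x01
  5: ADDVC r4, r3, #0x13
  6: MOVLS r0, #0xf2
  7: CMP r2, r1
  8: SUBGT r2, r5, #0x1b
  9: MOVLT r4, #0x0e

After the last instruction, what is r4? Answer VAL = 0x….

0: ✓ CMP  NZCV=1000
1: · MOVGE
2: ✓ MOVLT  r0←0xa6
3: ✓ CMP  NZCV=1000
4: · SUBPL
5: ✓ ADDVC  r4←0xe9
6: ✓ MOVLS  r0←0xf2
7: ✓ CMP  NZCV=1010
8: · SUBGT
9: ✓ MOVLT  r4←0x0e

VAL = 0x0e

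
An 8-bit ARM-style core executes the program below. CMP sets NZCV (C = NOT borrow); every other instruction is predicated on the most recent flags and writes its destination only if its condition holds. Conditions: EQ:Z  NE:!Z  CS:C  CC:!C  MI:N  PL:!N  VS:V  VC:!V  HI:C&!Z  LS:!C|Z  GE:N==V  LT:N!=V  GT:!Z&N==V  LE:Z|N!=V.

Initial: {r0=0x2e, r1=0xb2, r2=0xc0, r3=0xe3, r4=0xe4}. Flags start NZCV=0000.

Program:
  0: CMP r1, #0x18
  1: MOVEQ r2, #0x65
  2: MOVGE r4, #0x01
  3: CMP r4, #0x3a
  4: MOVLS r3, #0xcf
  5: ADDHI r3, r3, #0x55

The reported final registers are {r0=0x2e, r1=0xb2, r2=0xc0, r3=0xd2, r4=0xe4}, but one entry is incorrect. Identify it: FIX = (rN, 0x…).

FIX = (r3, 0x38)

[0] flags=1010 → (cmp)
[1] flags=1010 EQ?F → skip
[2] flags=1010 GE?F → skip
[3] flags=1010 → (cmp)
[4] flags=1010 LS?F → skip
[5] flags=1010 HI?T → r3=0x38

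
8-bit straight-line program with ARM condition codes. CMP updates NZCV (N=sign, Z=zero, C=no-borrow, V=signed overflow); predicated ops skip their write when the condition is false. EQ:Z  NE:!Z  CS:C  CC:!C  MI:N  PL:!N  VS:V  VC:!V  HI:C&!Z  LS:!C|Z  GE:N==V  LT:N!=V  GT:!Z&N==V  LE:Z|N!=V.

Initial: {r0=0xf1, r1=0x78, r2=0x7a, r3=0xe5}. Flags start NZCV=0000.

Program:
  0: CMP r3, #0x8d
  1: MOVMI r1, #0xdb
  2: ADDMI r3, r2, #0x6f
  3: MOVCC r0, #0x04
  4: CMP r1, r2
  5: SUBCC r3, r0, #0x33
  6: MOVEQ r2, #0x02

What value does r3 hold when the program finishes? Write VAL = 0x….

VAL = 0xbe

0: ✓ CMP  NZCV=0010
1: · MOVMI
2: · ADDMI
3: · MOVCC
4: ✓ CMP  NZCV=1000
5: ✓ SUBCC  r3←0xbe
6: · MOVEQ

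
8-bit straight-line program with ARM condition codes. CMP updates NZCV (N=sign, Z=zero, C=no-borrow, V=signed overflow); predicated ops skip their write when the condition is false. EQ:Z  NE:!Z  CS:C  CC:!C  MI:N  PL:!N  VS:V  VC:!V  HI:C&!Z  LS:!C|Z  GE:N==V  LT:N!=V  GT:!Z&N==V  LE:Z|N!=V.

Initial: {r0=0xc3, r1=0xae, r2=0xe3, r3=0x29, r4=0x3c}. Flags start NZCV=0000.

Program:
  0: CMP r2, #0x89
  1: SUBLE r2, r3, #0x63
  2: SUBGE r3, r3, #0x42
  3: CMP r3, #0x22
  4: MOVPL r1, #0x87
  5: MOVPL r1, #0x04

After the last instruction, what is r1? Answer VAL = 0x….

VAL = 0xae

[0] flags=0010 → (cmp)
[1] flags=0010 LE?F → skip
[2] flags=0010 GE?T → r3=0xe7
[3] flags=1010 → (cmp)
[4] flags=1010 PL?F → skip
[5] flags=1010 PL?F → skip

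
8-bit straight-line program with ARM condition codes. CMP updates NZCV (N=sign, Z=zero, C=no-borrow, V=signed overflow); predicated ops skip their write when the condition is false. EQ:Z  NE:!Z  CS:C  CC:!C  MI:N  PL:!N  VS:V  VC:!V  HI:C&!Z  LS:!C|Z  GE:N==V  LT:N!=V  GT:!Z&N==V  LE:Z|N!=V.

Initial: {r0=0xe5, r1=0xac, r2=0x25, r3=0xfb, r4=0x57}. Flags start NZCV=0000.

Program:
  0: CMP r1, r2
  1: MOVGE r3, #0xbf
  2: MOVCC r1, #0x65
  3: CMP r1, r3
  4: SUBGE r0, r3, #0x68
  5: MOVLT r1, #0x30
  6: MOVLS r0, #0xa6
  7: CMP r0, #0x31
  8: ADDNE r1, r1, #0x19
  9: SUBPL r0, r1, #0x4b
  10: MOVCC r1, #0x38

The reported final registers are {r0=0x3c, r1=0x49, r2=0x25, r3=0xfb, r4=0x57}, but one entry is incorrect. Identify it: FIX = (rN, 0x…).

[0] flags=1010 → (cmp)
[1] flags=1010 GE?F → skip
[2] flags=1010 CC?F → skip
[3] flags=1000 → (cmp)
[4] flags=1000 GE?F → skip
[5] flags=1000 LT?T → r1=0x30
[6] flags=1000 LS?T → r0=0xa6
[7] flags=0011 → (cmp)
[8] flags=0011 NE?T → r1=0x49
[9] flags=0011 PL?T → r0=0xfe
[10] flags=0011 CC?F → skip

FIX = (r0, 0xfe)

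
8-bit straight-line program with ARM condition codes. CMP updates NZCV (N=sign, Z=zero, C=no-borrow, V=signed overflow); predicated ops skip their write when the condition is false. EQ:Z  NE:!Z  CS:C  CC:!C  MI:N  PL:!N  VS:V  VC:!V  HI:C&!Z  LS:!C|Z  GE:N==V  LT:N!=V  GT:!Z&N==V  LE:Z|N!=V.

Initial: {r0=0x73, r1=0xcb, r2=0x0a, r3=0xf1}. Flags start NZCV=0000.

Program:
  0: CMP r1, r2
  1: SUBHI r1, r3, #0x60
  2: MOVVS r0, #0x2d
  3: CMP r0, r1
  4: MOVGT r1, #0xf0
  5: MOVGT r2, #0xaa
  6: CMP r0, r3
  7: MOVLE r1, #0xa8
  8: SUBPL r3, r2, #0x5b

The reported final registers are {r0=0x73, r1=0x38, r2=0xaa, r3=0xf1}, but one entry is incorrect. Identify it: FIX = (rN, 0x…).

0: ✓ CMP  NZCV=1010
1: ✓ SUBHI  r1←0x91
2: · MOVVS
3: ✓ CMP  NZCV=1001
4: ✓ MOVGT  r1←0xf0
5: ✓ MOVGT  r2←0xaa
6: ✓ CMP  NZCV=1001
7: · MOVLE
8: · SUBPL

FIX = (r1, 0xf0)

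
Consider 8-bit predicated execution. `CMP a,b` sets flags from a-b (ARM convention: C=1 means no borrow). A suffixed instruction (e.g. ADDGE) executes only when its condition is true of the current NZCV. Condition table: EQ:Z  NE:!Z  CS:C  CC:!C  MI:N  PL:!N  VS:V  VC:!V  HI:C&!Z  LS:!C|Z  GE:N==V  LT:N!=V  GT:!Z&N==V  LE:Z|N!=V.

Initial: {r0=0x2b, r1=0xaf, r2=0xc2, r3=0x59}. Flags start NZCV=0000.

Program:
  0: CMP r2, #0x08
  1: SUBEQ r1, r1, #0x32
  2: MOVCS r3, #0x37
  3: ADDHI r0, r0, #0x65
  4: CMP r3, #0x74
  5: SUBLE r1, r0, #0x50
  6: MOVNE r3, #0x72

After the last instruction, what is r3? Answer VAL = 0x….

VAL = 0x72

[0] flags=1010 → (cmp)
[1] flags=1010 EQ?F → skip
[2] flags=1010 CS?T → r3=0x37
[3] flags=1010 HI?T → r0=0x90
[4] flags=1000 → (cmp)
[5] flags=1000 LE?T → r1=0x40
[6] flags=1000 NE?T → r3=0x72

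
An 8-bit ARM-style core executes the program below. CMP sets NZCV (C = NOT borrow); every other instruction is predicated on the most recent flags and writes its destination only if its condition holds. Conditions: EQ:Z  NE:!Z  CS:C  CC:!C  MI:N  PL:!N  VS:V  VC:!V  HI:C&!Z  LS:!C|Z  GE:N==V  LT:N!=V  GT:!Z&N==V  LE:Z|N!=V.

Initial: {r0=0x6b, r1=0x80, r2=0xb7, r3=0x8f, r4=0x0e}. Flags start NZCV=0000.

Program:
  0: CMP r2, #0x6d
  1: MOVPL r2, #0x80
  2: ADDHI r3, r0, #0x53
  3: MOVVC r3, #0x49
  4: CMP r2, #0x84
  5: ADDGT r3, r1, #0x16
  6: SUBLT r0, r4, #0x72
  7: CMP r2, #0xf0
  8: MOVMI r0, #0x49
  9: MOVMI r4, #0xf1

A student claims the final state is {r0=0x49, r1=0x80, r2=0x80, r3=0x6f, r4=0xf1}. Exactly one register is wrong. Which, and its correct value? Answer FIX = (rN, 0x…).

FIX = (r3, 0xbe)

[0] flags=0011 → (cmp)
[1] flags=0011 PL?T → r2=0x80
[2] flags=0011 HI?T → r3=0xbe
[3] flags=0011 VC?F → skip
[4] flags=1000 → (cmp)
[5] flags=1000 GT?F → skip
[6] flags=1000 LT?T → r0=0x9c
[7] flags=1000 → (cmp)
[8] flags=1000 MI?T → r0=0x49
[9] flags=1000 MI?T → r4=0xf1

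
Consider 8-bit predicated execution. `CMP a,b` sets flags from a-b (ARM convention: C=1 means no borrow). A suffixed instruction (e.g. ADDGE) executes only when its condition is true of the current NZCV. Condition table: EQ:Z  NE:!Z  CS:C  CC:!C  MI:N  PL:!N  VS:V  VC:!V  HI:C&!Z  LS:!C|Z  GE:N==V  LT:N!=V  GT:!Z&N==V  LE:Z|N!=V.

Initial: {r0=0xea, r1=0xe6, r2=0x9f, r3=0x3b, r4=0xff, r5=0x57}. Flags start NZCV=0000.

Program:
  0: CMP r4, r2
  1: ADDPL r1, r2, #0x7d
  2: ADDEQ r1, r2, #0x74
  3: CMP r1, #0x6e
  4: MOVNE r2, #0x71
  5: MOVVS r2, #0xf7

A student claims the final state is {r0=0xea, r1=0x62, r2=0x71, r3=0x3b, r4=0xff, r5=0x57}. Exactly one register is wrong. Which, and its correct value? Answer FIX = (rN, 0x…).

[0] flags=0010 → (cmp)
[1] flags=0010 PL?T → r1=0x1c
[2] flags=0010 EQ?F → skip
[3] flags=1000 → (cmp)
[4] flags=1000 NE?T → r2=0x71
[5] flags=1000 VS?F → skip

FIX = (r1, 0x1c)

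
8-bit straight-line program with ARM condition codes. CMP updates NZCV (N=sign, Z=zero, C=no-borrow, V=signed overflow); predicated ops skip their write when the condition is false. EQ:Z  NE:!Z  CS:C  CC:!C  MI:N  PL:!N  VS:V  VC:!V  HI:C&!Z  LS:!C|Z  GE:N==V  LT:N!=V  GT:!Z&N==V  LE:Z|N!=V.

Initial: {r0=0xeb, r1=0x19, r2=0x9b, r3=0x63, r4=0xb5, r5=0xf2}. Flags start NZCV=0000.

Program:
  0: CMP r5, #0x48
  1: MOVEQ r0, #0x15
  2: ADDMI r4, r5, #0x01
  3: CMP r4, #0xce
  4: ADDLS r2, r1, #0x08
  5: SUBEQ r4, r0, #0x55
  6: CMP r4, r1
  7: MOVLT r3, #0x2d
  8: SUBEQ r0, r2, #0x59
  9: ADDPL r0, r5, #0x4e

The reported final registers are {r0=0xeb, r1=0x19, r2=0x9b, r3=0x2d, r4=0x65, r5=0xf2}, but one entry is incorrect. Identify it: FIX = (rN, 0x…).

[0] flags=1010 → (cmp)
[1] flags=1010 EQ?F → skip
[2] flags=1010 MI?T → r4=0xf3
[3] flags=0010 → (cmp)
[4] flags=0010 LS?F → skip
[5] flags=0010 EQ?F → skip
[6] flags=1010 → (cmp)
[7] flags=1010 LT?T → r3=0x2d
[8] flags=1010 EQ?F → skip
[9] flags=1010 PL?F → skip

FIX = (r4, 0xf3)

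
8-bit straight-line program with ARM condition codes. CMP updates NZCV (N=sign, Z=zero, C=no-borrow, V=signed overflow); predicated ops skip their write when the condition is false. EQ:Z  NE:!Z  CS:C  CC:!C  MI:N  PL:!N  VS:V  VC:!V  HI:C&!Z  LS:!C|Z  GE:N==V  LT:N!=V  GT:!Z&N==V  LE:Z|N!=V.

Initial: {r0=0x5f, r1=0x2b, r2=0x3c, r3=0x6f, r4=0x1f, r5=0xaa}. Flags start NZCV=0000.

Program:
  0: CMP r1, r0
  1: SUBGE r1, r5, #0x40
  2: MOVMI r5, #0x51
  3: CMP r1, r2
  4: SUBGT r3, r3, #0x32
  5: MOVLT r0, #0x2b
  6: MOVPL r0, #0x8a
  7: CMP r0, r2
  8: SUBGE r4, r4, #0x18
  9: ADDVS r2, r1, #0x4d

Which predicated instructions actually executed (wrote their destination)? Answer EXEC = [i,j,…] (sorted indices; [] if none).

[0] flags=1000 → (cmp)
[1] flags=1000 GE?F → skip
[2] flags=1000 MI?T → r5=0x51
[3] flags=1000 → (cmp)
[4] flags=1000 GT?F → skip
[5] flags=1000 LT?T → r0=0x2b
[6] flags=1000 PL?F → skip
[7] flags=1000 → (cmp)
[8] flags=1000 GE?F → skip
[9] flags=1000 VS?F → skip

EXEC = [2,5]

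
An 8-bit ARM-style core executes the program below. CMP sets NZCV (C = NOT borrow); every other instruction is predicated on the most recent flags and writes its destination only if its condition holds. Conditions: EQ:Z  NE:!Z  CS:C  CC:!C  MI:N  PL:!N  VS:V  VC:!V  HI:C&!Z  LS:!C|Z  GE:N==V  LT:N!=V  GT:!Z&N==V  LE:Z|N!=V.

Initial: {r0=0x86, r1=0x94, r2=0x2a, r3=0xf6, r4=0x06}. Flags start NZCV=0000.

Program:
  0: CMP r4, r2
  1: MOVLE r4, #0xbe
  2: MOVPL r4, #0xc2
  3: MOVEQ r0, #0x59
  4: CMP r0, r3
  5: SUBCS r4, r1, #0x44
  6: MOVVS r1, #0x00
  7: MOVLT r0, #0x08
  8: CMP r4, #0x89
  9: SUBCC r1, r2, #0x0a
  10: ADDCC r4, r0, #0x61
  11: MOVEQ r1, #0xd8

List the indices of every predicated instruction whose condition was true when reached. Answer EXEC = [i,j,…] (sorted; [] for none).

EXEC = [1,7]

[0] flags=1000 → (cmp)
[1] flags=1000 LE?T → r4=0xbe
[2] flags=1000 PL?F → skip
[3] flags=1000 EQ?F → skip
[4] flags=1000 → (cmp)
[5] flags=1000 CS?F → skip
[6] flags=1000 VS?F → skip
[7] flags=1000 LT?T → r0=0x08
[8] flags=0010 → (cmp)
[9] flags=0010 CC?F → skip
[10] flags=0010 CC?F → skip
[11] flags=0010 EQ?F → skip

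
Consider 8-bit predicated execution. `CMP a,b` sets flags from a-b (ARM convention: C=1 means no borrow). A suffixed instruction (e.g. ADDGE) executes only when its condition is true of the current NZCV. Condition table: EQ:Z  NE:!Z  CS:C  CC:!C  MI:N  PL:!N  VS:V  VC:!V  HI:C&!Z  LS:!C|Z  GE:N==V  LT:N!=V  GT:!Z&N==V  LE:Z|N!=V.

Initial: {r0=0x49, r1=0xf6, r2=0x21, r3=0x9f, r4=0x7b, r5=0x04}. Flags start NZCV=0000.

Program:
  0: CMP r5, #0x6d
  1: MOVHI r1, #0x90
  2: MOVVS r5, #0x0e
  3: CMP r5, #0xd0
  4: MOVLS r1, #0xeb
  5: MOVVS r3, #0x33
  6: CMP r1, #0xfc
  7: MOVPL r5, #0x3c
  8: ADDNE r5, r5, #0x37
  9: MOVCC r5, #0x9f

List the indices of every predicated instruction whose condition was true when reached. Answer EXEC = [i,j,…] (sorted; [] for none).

EXEC = [4,8,9]

0: ✓ CMP  NZCV=1000
1: · MOVHI
2: · MOVVS
3: ✓ CMP  NZCV=0000
4: ✓ MOVLS  r1←0xeb
5: · MOVVS
6: ✓ CMP  NZCV=1000
7: · MOVPL
8: ✓ ADDNE  r5←0x3b
9: ✓ MOVCC  r5←0x9f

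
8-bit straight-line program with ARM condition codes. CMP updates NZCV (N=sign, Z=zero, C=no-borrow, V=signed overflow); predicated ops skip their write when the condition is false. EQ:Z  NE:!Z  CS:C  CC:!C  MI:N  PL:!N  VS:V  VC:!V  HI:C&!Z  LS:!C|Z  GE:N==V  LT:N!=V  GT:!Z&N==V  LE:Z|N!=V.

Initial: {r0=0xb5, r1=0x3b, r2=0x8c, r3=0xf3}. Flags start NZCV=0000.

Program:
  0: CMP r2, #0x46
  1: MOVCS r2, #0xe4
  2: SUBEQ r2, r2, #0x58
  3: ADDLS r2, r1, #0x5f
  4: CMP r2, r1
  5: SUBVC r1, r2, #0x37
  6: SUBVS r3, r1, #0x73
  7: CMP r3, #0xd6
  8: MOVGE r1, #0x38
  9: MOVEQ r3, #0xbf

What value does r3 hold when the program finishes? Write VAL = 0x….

VAL = 0xf3

[0] flags=0011 → (cmp)
[1] flags=0011 CS?T → r2=0xe4
[2] flags=0011 EQ?F → skip
[3] flags=0011 LS?F → skip
[4] flags=1010 → (cmp)
[5] flags=1010 VC?T → r1=0xad
[6] flags=1010 VS?F → skip
[7] flags=0010 → (cmp)
[8] flags=0010 GE?T → r1=0x38
[9] flags=0010 EQ?F → skip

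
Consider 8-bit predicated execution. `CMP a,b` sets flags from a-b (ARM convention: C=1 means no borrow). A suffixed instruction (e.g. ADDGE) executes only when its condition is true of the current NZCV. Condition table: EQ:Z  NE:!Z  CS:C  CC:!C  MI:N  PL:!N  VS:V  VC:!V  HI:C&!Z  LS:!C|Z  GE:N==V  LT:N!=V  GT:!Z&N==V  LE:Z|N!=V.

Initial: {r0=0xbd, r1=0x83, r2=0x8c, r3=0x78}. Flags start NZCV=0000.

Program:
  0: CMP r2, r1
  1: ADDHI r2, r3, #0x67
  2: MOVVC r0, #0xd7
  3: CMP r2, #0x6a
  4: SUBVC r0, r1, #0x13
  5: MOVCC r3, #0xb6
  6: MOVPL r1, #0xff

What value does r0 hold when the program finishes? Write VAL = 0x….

0: ✓ CMP  NZCV=0010
1: ✓ ADDHI  r2←0xdf
2: ✓ MOVVC  r0←0xd7
3: ✓ CMP  NZCV=0011
4: · SUBVC
5: · MOVCC
6: ✓ MOVPL  r1←0xff

VAL = 0xd7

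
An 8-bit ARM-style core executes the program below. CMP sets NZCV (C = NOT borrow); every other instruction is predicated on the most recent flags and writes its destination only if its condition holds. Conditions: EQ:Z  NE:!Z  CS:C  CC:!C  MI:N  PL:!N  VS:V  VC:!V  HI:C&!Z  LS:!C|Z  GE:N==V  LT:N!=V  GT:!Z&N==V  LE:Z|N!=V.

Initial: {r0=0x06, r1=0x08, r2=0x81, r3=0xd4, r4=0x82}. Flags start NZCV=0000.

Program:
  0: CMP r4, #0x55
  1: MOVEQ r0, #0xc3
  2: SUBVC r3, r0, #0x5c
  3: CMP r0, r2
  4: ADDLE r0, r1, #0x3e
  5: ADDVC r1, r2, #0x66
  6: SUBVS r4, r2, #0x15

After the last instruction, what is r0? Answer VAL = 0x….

0: ✓ CMP  NZCV=0011
1: · MOVEQ
2: · SUBVC
3: ✓ CMP  NZCV=1001
4: · ADDLE
5: · ADDVC
6: ✓ SUBVS  r4←0x6c

VAL = 0x06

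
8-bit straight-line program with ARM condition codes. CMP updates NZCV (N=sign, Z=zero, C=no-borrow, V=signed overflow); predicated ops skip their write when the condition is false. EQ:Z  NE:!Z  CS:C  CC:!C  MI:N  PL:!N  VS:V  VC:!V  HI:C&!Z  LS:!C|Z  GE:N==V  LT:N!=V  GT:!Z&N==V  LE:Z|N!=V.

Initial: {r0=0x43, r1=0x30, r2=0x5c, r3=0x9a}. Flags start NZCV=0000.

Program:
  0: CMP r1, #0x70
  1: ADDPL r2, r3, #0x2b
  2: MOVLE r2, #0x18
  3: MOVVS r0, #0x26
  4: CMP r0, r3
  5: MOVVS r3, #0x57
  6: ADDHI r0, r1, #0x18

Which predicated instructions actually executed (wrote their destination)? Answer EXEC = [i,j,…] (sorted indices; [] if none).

0: ✓ CMP  NZCV=1000
1: · ADDPL
2: ✓ MOVLE  r2←0x18
3: · MOVVS
4: ✓ CMP  NZCV=1001
5: ✓ MOVVS  r3←0x57
6: · ADDHI

EXEC = [2,5]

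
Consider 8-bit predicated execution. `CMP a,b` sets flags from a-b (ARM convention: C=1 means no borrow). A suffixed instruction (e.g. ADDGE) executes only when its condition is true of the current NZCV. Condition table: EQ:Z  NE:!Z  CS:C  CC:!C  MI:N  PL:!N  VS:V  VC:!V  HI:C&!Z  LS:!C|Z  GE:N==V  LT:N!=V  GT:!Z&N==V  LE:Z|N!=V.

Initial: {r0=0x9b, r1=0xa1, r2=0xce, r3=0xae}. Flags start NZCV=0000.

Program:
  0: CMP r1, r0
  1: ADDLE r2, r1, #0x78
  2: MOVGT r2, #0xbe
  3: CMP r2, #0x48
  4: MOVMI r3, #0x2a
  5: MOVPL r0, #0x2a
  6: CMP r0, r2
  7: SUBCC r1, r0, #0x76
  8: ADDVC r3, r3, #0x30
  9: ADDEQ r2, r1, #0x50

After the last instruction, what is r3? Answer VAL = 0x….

[0] flags=0010 → (cmp)
[1] flags=0010 LE?F → skip
[2] flags=0010 GT?T → r2=0xbe
[3] flags=0011 → (cmp)
[4] flags=0011 MI?F → skip
[5] flags=0011 PL?T → r0=0x2a
[6] flags=0000 → (cmp)
[7] flags=0000 CC?T → r1=0xb4
[8] flags=0000 VC?T → r3=0xde
[9] flags=0000 EQ?F → skip

VAL = 0xde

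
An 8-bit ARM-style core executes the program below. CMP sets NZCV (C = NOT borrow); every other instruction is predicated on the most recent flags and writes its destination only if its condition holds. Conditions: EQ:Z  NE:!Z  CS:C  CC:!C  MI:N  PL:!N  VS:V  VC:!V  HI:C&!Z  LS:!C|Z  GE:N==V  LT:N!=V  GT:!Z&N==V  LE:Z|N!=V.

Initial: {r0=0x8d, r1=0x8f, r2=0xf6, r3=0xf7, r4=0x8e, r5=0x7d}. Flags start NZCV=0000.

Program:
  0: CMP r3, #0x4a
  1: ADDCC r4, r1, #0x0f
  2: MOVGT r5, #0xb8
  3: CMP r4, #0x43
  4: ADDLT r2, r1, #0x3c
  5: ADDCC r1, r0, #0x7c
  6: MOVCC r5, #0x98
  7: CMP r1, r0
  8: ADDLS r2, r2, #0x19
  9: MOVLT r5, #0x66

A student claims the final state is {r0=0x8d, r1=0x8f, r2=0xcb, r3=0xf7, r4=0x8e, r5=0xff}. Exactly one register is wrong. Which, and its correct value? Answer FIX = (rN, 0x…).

FIX = (r5, 0x7d)

0: ✓ CMP  NZCV=1010
1: · ADDCC
2: · MOVGT
3: ✓ CMP  NZCV=0011
4: ✓ ADDLT  r2←0xcb
5: · ADDCC
6: · MOVCC
7: ✓ CMP  NZCV=0010
8: · ADDLS
9: · MOVLT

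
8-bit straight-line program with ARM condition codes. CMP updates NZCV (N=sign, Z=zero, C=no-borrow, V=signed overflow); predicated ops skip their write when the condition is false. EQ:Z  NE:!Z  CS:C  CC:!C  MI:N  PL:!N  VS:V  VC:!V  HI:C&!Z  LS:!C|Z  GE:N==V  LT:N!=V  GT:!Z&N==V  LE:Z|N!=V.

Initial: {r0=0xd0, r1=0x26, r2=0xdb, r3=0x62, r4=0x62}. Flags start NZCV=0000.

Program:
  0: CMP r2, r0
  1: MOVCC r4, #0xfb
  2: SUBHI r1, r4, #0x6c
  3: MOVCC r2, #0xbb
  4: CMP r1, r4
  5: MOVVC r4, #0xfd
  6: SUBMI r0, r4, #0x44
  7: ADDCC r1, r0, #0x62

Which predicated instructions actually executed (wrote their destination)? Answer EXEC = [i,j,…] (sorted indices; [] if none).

EXEC = [2,5,6]

0: ✓ CMP  NZCV=0010
1: · MOVCC
2: ✓ SUBHI  r1←0xf6
3: · MOVCC
4: ✓ CMP  NZCV=1010
5: ✓ MOVVC  r4←0xfd
6: ✓ SUBMI  r0←0xb9
7: · ADDCC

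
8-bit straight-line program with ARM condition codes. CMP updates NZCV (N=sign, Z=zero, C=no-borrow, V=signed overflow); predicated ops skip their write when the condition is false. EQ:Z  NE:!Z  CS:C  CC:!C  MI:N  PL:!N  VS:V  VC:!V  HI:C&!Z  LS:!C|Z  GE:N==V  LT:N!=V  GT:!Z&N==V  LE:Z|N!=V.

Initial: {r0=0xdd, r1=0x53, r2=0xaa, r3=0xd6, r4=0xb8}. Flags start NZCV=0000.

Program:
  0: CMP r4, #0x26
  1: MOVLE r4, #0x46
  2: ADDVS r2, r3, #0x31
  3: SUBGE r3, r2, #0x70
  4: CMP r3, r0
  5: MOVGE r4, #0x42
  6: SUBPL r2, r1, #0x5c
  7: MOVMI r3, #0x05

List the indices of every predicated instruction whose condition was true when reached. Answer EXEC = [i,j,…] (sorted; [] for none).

EXEC = [1,7]

0: ✓ CMP  NZCV=1010
1: ✓ MOVLE  r4←0x46
2: · ADDVS
3: · SUBGE
4: ✓ CMP  NZCV=1000
5: · MOVGE
6: · SUBPL
7: ✓ MOVMI  r3←0x05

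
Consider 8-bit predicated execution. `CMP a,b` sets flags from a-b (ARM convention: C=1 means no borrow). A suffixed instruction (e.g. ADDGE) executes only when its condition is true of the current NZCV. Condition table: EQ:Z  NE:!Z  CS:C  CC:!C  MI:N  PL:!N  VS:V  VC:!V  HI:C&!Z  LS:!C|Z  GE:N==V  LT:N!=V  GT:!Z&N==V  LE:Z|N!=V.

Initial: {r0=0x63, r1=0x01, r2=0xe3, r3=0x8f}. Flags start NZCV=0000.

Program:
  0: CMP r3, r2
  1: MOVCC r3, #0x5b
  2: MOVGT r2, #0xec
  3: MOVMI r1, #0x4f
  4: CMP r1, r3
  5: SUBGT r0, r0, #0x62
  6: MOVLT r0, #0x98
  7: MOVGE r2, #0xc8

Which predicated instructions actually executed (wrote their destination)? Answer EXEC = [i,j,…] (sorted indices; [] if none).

[0] flags=1000 → (cmp)
[1] flags=1000 CC?T → r3=0x5b
[2] flags=1000 GT?F → skip
[3] flags=1000 MI?T → r1=0x4f
[4] flags=1000 → (cmp)
[5] flags=1000 GT?F → skip
[6] flags=1000 LT?T → r0=0x98
[7] flags=1000 GE?F → skip

EXEC = [1,3,6]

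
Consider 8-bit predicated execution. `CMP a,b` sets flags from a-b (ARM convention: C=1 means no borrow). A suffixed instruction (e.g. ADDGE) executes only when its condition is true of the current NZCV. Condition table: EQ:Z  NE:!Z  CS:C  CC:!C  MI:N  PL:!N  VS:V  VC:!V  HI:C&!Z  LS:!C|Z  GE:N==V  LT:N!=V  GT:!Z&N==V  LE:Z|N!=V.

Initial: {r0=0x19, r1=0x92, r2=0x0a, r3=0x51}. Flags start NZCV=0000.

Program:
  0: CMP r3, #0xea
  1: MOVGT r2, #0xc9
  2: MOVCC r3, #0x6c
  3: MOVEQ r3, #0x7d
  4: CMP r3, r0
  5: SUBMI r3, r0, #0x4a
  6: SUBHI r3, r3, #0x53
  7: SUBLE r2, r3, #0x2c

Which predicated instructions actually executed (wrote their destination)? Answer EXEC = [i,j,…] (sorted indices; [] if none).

[0] flags=0000 → (cmp)
[1] flags=0000 GT?T → r2=0xc9
[2] flags=0000 CC?T → r3=0x6c
[3] flags=0000 EQ?F → skip
[4] flags=0010 → (cmp)
[5] flags=0010 MI?F → skip
[6] flags=0010 HI?T → r3=0x19
[7] flags=0010 LE?F → skip

EXEC = [1,2,6]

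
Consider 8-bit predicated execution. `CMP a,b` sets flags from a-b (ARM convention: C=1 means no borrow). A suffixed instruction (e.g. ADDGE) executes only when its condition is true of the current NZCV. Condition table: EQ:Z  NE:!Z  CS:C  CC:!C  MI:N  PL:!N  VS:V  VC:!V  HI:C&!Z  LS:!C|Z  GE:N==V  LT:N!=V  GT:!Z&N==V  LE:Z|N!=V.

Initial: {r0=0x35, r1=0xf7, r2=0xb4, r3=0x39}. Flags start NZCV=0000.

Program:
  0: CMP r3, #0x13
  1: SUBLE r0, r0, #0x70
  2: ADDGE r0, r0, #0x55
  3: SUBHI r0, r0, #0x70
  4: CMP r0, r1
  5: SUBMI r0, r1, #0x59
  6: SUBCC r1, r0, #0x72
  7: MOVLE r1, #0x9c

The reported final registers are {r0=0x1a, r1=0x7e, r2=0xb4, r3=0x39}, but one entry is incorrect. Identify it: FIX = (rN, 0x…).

FIX = (r1, 0xa8)

[0] flags=0010 → (cmp)
[1] flags=0010 LE?F → skip
[2] flags=0010 GE?T → r0=0x8a
[3] flags=0010 HI?T → r0=0x1a
[4] flags=0000 → (cmp)
[5] flags=0000 MI?F → skip
[6] flags=0000 CC?T → r1=0xa8
[7] flags=0000 LE?F → skip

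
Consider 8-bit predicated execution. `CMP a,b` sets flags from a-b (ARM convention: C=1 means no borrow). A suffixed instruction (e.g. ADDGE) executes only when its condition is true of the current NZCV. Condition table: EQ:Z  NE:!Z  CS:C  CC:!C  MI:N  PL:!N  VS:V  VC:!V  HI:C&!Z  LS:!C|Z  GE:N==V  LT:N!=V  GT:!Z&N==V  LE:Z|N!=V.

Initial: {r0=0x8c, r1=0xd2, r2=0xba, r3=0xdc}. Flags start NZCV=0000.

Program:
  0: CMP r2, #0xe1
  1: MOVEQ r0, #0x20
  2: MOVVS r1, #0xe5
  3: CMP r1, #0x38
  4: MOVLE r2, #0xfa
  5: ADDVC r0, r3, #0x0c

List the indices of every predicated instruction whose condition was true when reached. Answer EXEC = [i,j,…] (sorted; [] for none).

[0] flags=1000 → (cmp)
[1] flags=1000 EQ?F → skip
[2] flags=1000 VS?F → skip
[3] flags=1010 → (cmp)
[4] flags=1010 LE?T → r2=0xfa
[5] flags=1010 VC?T → r0=0xe8

EXEC = [4,5]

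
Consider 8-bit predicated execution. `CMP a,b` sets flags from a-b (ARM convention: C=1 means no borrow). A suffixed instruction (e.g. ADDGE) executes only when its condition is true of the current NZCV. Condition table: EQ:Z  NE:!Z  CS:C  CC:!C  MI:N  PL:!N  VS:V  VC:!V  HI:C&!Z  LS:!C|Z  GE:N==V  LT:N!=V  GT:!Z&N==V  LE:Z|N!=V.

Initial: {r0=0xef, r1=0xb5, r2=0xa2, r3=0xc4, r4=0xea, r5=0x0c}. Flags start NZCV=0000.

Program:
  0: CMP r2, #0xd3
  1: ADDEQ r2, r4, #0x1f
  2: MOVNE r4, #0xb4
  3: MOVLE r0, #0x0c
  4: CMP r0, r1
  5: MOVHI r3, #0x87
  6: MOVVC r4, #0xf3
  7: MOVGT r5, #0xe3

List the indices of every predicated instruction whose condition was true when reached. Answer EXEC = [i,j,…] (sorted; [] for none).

0: ✓ CMP  NZCV=1000
1: · ADDEQ
2: ✓ MOVNE  r4←0xb4
3: ✓ MOVLE  r0←0x0c
4: ✓ CMP  NZCV=0000
5: · MOVHI
6: ✓ MOVVC  r4←0xf3
7: ✓ MOVGT  r5←0xe3

EXEC = [2,3,6,7]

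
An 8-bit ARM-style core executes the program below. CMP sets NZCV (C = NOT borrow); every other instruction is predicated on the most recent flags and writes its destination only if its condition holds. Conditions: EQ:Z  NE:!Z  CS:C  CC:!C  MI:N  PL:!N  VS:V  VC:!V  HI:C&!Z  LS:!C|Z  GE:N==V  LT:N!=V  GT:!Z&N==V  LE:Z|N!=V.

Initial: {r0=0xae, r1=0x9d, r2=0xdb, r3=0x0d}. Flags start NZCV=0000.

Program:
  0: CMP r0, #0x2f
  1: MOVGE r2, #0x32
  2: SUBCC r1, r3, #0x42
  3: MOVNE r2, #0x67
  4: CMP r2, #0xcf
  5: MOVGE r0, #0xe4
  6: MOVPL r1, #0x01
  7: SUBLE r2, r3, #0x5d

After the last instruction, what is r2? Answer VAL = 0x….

[0] flags=0011 → (cmp)
[1] flags=0011 GE?F → skip
[2] flags=0011 CC?F → skip
[3] flags=0011 NE?T → r2=0x67
[4] flags=1001 → (cmp)
[5] flags=1001 GE?T → r0=0xe4
[6] flags=1001 PL?F → skip
[7] flags=1001 LE?F → skip

VAL = 0x67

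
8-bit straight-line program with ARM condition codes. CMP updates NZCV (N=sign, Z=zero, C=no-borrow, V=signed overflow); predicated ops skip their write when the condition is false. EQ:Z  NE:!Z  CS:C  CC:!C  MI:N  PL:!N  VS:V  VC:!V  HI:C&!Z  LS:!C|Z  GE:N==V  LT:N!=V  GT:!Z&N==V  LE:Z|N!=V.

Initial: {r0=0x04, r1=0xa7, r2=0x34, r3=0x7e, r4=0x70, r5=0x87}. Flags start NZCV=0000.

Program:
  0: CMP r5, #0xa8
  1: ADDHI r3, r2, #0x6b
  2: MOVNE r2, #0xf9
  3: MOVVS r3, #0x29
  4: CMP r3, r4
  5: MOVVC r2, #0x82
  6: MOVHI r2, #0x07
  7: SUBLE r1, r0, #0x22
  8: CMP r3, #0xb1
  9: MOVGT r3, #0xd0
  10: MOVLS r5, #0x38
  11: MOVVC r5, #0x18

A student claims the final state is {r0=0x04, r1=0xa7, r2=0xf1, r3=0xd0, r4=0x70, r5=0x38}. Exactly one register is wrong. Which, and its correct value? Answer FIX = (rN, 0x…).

[0] flags=1000 → (cmp)
[1] flags=1000 HI?F → skip
[2] flags=1000 NE?T → r2=0xf9
[3] flags=1000 VS?F → skip
[4] flags=0010 → (cmp)
[5] flags=0010 VC?T → r2=0x82
[6] flags=0010 HI?T → r2=0x07
[7] flags=0010 LE?F → skip
[8] flags=1001 → (cmp)
[9] flags=1001 GT?T → r3=0xd0
[10] flags=1001 LS?T → r5=0x38
[11] flags=1001 VC?F → skip

FIX = (r2, 0x07)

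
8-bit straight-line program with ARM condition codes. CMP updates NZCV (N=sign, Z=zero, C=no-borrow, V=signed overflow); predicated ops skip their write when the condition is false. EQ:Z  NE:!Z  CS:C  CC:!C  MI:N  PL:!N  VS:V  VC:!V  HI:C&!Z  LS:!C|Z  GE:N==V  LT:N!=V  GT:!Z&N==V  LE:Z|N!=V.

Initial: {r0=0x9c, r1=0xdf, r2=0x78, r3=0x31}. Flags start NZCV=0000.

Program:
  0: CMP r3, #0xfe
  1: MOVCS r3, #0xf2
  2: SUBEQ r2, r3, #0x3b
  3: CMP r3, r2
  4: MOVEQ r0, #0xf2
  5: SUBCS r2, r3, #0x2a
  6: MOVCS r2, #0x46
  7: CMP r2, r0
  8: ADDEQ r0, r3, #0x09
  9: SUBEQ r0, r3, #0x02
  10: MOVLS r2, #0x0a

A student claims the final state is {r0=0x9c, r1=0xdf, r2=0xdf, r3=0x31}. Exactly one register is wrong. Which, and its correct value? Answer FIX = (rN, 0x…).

0: ✓ CMP  NZCV=0000
1: · MOVCS
2: · SUBEQ
3: ✓ CMP  NZCV=1000
4: · MOVEQ
5: · SUBCS
6: · MOVCS
7: ✓ CMP  NZCV=1001
8: · ADDEQ
9: · SUBEQ
10: ✓ MOVLS  r2←0x0a

FIX = (r2, 0x0a)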